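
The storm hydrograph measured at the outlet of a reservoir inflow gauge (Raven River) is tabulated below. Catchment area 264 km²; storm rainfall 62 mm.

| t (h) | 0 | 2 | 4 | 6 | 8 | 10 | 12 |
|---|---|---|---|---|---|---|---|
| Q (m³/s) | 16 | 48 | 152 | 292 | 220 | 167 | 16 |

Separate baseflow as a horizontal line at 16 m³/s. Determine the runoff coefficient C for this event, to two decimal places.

C ≈ 0.35

ΣQ_DR = 799.0 m³/s; V = ΣQ_DR·Δt = 5.753 × 10^6 m³.
Runoff depth d = V / A = 21.79 mm.
C = d / P = 21.79 / 62 = 0.35.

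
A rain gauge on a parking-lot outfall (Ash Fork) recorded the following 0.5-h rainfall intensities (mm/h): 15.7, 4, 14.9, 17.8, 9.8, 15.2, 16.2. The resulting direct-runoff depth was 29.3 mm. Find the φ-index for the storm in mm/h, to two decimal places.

Only the 6 blocks with intensity above φ contribute runoff: 15.7, 14.9, 17.8, 9.8, 15.2, 16.2 mm/h.
Σ(I−φ)·Δt = d  ⇒  (15.7+14.9+17.8+9.8+15.2+16.2 − 6φ)·0.5 = 29.3
φ = (89.60 − 29.3/0.5) / 6 = 5.17 mm/h.

φ ≈ 5.17 mm/h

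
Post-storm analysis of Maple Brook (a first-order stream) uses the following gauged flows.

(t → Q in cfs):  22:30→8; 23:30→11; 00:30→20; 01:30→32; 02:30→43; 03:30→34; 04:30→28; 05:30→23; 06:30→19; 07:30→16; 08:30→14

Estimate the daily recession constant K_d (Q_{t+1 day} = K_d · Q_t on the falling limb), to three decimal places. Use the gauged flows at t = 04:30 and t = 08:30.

K_d ≈ 0.016

Between t = 04:30 and t = 08:30 the flow falls from 28 to 14 cfs over 4×1 h = 4 h.
Per-interval ratio K = (14/28)^(1/4) = 0.8409; K_d = K^(24/1) = 0.016.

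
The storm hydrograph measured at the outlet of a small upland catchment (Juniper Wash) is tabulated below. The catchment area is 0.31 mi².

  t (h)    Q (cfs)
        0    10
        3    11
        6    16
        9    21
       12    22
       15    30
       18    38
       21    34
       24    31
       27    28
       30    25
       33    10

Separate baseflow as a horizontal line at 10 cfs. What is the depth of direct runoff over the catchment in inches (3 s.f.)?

d ≈ 2.34 in

Direct runoff: 0.0, 1.0, 6.0, 11.0, 12.0, 20.0, 28.0, 24.0, 21.0, 18.0, 15.0, 0.0 cfs; ΣQ_DR = 156.0 cfs.
V = ΣQ_DR · Δt = 156.0 × 10800 s = 1.685 × 10^6 ft³.
Over A = 0.31 mi², depth = V / A = 2.34 in.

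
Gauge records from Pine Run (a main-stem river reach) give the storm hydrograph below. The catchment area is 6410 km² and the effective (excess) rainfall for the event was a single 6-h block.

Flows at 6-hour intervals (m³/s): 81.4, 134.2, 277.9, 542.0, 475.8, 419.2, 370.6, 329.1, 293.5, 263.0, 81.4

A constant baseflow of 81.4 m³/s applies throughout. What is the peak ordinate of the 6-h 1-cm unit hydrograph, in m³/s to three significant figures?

Direct runoff: 0.0, 52.8, 196.5, 460.6, 394.4, 337.8, 289.2, 247.7, 212.1, 181.6, 0.0 m³/s; ΣQ_DR = 2373 m³/s, peak = 460.6 m³/s.
Runoff depth d = ΣQ_DR·Δt / A = 2373 × 21600 / (6410 km²) = 7.995 mm.
The 1-cm UH is the DRH scaled by (10 mm)/d, so U_p = 460.6 × 10/7.995 = 576 m³/s.

U_p ≈ 576 m³/s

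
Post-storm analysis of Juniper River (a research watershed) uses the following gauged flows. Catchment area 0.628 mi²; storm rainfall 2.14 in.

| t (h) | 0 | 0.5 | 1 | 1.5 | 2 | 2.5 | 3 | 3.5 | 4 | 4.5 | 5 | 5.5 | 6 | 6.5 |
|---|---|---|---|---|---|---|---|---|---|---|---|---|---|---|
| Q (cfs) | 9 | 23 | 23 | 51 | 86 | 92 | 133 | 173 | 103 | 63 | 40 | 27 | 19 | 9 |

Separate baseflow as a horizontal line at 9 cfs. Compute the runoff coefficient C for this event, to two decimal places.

ΣQ_DR = 725.0 cfs; V = ΣQ_DR·Δt = 1.305 × 10^6 ft³.
Runoff depth d = V / A = 0.8945 in.
C = d / P = 0.8945 / 2.14 = 0.42.

C ≈ 0.42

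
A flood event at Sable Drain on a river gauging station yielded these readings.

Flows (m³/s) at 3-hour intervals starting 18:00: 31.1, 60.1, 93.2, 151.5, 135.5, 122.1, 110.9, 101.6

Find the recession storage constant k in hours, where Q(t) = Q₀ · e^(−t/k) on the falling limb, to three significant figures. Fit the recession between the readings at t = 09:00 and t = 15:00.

On the falling limb, Q drops from 122.1 to 101.6 m³/s between t = 09:00 and t = 15:00 (Δt = 6 h).
k = −Δt / ln(Q₂/Q₁) = −6 / ln(101.6/122.1) = 32.6 h.

k ≈ 32.6 h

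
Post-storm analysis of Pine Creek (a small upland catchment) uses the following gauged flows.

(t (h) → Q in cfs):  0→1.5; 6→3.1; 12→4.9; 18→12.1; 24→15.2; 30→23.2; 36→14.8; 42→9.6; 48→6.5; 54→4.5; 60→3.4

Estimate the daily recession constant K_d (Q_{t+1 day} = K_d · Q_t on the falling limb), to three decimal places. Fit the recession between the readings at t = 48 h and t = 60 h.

Between t = 48 h and t = 60 h the flow falls from 6.5 to 3.4 cfs over 2×6 h = 12 h.
Per-interval ratio K = (3.4/6.5)^(1/2) = 0.7232; K_d = K^(24/6) = 0.274.

K_d ≈ 0.274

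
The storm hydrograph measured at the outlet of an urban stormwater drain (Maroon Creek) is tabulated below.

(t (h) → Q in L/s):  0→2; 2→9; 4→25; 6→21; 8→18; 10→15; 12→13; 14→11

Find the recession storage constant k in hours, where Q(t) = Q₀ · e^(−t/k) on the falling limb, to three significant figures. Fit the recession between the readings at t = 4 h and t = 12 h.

On the falling limb, Q drops from 25 to 13 L/s between t = 4 h and t = 12 h (Δt = 8 h).
k = −Δt / ln(Q₂/Q₁) = −8 / ln(13/25) = 12.2 h.

k ≈ 12.2 h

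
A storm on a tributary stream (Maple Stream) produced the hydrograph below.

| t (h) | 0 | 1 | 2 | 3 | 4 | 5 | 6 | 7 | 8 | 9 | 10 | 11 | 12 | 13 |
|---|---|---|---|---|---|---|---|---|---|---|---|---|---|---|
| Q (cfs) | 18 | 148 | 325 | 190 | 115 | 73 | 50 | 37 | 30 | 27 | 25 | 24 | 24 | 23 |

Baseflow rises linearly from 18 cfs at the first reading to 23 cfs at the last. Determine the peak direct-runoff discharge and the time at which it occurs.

Subtracting baseflow gives direct-runoff ordinates: 0.00, 129.62, 306.23, 170.85, 95.46, 53.08, 29.69, 16.31, 8.92, 5.54, 3.15, 1.77, 1.38, 0.00 cfs.
The maximum is 306.23 cfs, occurring at the reading for t = 2 h.

Q_p = 306.23 cfs at t = 2 h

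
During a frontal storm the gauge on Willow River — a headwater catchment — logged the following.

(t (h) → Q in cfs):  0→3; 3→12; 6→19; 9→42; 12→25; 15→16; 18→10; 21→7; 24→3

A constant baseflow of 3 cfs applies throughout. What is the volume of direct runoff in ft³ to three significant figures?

Direct-runoff ordinates (Q − Q_b): 0.0, 9.0, 16.0, 39.0, 22.0, 13.0, 7.0, 4.0, 0.0 cfs.
ΣQ_DR = 110.0 cfs.
With Δt = 3 h = 10800 s, V = ΣQ_DR · Δt = 110.0 × 10800 = 1.19 × 10^6 ft³.

V ≈ 1.19 × 10^6 ft³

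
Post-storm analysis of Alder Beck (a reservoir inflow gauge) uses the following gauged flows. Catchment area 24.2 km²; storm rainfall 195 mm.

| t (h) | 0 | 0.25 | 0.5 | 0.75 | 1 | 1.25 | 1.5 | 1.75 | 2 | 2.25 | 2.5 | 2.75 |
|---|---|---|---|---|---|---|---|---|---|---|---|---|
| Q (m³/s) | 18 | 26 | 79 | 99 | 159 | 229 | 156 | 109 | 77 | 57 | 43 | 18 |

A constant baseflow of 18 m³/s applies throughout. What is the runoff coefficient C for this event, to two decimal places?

C ≈ 0.16

ΣQ_DR = 854.0 m³/s; V = ΣQ_DR·Δt = 7.686 × 10^5 m³.
Runoff depth d = V / A = 31.76 mm.
C = d / P = 31.76 / 195 = 0.16.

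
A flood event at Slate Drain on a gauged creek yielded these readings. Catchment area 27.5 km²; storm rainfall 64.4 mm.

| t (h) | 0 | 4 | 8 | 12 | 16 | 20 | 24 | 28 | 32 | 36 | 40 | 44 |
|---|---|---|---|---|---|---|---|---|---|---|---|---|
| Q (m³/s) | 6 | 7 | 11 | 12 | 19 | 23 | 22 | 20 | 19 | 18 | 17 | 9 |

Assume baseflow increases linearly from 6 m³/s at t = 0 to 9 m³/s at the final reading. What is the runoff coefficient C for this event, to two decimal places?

C ≈ 0.76

ΣQ_DR = 93.00 m³/s; V = ΣQ_DR·Δt = 1.339 × 10^6 m³.
Runoff depth d = V / A = 48.70 mm.
C = d / P = 48.70 / 64.4 = 0.76.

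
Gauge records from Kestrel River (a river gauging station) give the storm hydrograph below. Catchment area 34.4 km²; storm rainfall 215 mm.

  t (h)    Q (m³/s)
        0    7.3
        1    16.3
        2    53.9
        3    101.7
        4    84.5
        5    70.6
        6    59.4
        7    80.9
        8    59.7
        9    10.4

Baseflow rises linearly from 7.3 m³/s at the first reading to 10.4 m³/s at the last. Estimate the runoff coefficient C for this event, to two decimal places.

C ≈ 0.22

ΣQ_DR = 456.2 m³/s; V = ΣQ_DR·Δt = 1.642 × 10^6 m³.
Runoff depth d = V / A = 47.74 mm.
C = d / P = 47.74 / 215 = 0.22.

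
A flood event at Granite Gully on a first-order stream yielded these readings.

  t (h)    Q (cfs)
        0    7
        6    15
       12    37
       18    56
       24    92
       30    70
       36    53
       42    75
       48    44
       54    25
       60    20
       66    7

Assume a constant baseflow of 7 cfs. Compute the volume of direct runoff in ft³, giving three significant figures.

V ≈ 9.01 × 10^6 ft³

Direct-runoff ordinates (Q − Q_b): 0.0, 8.0, 30.0, 49.0, 85.0, 63.0, 46.0, 68.0, 37.0, 18.0, 13.0, 0.0 cfs.
ΣQ_DR = 417.0 cfs.
With Δt = 6 h = 21600 s, V = ΣQ_DR · Δt = 417.0 × 21600 = 9.01 × 10^6 ft³.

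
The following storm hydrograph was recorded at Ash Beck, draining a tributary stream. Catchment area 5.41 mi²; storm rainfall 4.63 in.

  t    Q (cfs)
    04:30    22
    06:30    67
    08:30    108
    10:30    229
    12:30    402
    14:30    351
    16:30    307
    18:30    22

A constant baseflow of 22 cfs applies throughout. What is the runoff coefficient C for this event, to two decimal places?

C ≈ 0.16

ΣQ_DR = 1332 cfs; V = ΣQ_DR·Δt = 9.590 × 10^6 ft³.
Runoff depth d = V / A = 0.7630 in.
C = d / P = 0.7630 / 4.63 = 0.16.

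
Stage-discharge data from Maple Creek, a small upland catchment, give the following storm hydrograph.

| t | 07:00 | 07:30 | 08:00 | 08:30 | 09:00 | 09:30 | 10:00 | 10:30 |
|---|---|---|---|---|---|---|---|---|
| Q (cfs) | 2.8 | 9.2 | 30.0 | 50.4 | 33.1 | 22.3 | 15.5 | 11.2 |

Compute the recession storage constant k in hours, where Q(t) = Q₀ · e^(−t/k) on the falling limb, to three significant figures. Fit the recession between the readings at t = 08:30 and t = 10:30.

On the falling limb, Q drops from 50.4 to 11.2 cfs between t = 08:30 and t = 10:30 (Δt = 2 h).
k = −Δt / ln(Q₂/Q₁) = −2 / ln(11.2/50.4) = 1.33 h.

k ≈ 1.33 h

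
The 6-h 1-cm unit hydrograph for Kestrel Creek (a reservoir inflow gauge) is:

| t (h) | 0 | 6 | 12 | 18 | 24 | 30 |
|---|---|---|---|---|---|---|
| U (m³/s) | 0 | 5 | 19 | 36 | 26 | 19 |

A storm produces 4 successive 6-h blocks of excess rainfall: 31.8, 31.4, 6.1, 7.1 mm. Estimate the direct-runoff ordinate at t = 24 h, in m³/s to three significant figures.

By discrete convolution, Q_j = Σ (P_i / 10 mm) · U_{j−i}.
At t = 24 h (j=4): Q = (31.8/10)·26 + (31.4/10)·36 + (6.1/10)·19 + (7.1/10)·5 = 211 m³/s.

Q ≈ 211 m³/s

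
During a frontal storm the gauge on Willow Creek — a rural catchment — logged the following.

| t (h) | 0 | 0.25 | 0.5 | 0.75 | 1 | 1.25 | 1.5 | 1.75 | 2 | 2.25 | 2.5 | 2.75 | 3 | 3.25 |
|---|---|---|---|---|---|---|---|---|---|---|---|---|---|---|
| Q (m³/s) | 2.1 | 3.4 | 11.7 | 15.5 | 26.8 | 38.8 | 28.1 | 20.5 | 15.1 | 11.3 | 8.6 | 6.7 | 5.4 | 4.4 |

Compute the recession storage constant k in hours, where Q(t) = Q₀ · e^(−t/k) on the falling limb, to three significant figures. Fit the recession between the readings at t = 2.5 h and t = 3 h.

On the falling limb, Q drops from 8.6 to 5.4 m³/s between t = 2.5 h and t = 3 h (Δt = 0.5 h).
k = −Δt / ln(Q₂/Q₁) = −0.5 / ln(5.4/8.6) = 1.07 h.

k ≈ 1.07 h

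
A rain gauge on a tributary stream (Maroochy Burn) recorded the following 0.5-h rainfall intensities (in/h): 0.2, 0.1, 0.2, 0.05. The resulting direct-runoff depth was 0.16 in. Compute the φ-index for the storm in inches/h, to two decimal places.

Only the 3 blocks with intensity above φ contribute runoff: 0.2, 0.1, 0.2 in/h.
Σ(I−φ)·Δt = d  ⇒  (0.2+0.1+0.2 − 3φ)·0.5 = 0.16
φ = (0.5000 − 0.16/0.5) / 3 = 0.06 in/h.

φ ≈ 0.06 in/h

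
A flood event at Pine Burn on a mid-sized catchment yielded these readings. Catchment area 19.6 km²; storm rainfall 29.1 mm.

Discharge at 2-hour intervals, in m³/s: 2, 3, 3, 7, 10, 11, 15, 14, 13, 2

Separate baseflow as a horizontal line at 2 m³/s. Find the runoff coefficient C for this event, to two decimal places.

C ≈ 0.76

ΣQ_DR = 60.00 m³/s; V = ΣQ_DR·Δt = 4.320 × 10^5 m³.
Runoff depth d = V / A = 22.04 mm.
C = d / P = 22.04 / 29.1 = 0.76.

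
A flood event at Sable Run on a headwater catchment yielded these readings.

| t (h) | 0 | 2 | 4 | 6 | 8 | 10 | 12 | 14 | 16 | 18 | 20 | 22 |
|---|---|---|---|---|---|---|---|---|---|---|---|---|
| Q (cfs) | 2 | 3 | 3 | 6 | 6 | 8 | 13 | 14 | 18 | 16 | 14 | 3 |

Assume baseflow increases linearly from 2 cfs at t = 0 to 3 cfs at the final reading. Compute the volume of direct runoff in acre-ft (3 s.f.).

Direct-runoff ordinates (Q − Q_b): 0.00, 0.91, 0.82, 3.73, 3.64, 5.55, 10.45, 11.36, 15.27, 13.18, 11.09, 0.00 cfs.
ΣQ_DR = 76.00 cfs.
With Δt = 2 h = 7200 s, V = ΣQ_DR · Δt = 76.00 × 7200 = 5.47 × 10^5 ft³ = 12.6 acre-ft.

V ≈ 12.6 acre-ft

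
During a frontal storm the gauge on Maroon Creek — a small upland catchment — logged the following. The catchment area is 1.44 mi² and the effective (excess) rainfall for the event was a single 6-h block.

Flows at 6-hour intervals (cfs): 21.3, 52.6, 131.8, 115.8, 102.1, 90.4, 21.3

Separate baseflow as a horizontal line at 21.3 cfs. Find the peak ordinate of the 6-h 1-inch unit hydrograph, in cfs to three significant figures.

Direct runoff: 0.0, 31.3, 110.5, 94.5, 80.8, 69.1, 0.0 cfs; ΣQ_DR = 386.2 cfs, peak = 110.5 cfs.
Runoff depth d = ΣQ_DR·Δt / A = 386.2 × 21600 / (1.44 mi²) = 2.494 in.
The 1-inch UH is the DRH scaled by (1 in)/d, so U_p = 110.5 × 1/2.494 = 44.3 cfs.

U_p ≈ 44.3 cfs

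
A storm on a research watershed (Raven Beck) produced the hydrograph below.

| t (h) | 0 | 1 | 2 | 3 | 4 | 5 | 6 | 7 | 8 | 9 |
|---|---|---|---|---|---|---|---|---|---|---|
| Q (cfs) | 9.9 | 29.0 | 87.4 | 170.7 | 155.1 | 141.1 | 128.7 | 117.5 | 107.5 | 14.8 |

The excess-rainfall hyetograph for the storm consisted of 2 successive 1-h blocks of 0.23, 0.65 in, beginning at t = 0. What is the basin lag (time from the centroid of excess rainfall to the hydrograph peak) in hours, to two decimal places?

t_L ≈ 1.76 h

Centroid of excess rainfall: t_c = Σ P_i·t̄_i / ΣP_i = 1.2386 h (block centres at 0.5, 1.5 h).
Hydrograph peak occurs at t = 3 h, so basin lag t_L = 3 − 1.2386 = 1.76 h.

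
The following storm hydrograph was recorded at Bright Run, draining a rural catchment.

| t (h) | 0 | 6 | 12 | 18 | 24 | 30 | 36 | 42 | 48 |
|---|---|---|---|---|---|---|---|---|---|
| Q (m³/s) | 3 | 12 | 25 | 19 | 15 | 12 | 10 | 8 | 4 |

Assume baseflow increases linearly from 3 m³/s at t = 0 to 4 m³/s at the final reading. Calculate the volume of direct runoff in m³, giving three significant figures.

V ≈ 1.65 × 10^6 m³

Direct-runoff ordinates (Q − Q_b): 0.00, 8.88, 21.75, 15.62, 11.50, 8.38, 6.25, 4.12, 0.00 m³/s.
ΣQ_DR = 76.50 m³/s.
With Δt = 6 h = 21600 s, V = ΣQ_DR · Δt = 76.50 × 21600 = 1.65 × 10^6 m³.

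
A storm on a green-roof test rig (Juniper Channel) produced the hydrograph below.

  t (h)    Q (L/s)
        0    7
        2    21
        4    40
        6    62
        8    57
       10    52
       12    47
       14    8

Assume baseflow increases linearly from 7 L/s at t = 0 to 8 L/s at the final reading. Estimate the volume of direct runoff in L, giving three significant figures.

Direct-runoff ordinates (Q − Q_b): 0.00, 13.86, 32.71, 54.57, 49.43, 44.29, 39.14, 0.00 L/s.
ΣQ_DR = 234.0 L/s.
With Δt = 2 h = 7200 s, V = ΣQ_DR · Δt = 234.0 × 7200 = 1.68 × 10^6 L.

V ≈ 1.68 × 10^6 L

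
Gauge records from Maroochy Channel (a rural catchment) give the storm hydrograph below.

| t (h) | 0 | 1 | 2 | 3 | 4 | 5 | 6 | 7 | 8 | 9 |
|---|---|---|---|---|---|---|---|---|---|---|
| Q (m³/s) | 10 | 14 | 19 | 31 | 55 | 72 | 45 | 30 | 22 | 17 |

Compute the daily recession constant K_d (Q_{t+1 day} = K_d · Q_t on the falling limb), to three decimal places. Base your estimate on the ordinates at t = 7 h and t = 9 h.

K_d ≈ 0.001

Between t = 7 h and t = 9 h the flow falls from 30 to 17 m³/s over 2×1 h = 2 h.
Per-interval ratio K = (17/30)^(1/2) = 0.7528; K_d = K^(24/1) = 0.001.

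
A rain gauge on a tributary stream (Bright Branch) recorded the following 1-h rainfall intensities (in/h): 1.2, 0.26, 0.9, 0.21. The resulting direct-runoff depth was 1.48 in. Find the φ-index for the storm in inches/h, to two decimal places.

φ ≈ 0.31 in/h

Only the 2 blocks with intensity above φ contribute runoff: 1.2, 0.9 in/h.
Σ(I−φ)·Δt = d  ⇒  (1.2+0.9 − 2φ)·1 = 1.48
φ = (2.100 − 1.48/1) / 2 = 0.31 in/h.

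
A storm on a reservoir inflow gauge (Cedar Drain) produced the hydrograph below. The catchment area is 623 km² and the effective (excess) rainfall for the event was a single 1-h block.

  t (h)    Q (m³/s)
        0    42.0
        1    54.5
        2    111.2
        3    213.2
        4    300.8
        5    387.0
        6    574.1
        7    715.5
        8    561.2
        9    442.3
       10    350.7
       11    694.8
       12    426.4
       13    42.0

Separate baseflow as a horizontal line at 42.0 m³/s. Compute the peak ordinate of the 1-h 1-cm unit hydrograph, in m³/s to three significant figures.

Direct runoff: 0.0, 12.5, 69.2, 171.2, 258.8, 345.0, 532.1, 673.5, 519.2, 400.3, 308.7, 652.8, 384.4, 0.0 m³/s; ΣQ_DR = 4328 m³/s, peak = 673.5 m³/s.
Runoff depth d = ΣQ_DR·Δt / A = 4328 × 3600 / (623 km²) = 25.01 mm.
The 1-cm UH is the DRH scaled by (10 mm)/d, so U_p = 673.5 × 10/25.01 = 269 m³/s.

U_p ≈ 269 m³/s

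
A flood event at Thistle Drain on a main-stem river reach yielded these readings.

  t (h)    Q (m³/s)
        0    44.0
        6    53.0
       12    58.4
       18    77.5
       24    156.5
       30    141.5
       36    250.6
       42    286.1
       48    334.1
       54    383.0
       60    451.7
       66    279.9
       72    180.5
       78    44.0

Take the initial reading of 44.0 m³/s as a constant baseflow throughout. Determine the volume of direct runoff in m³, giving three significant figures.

V ≈ 4.59 × 10^7 m³

Direct-runoff ordinates (Q − Q_b): 0.0, 9.0, 14.4, 33.5, 112.5, 97.5, 206.6, 242.1, 290.1, 339.0, 407.7, 235.9, 136.5, 0.0 m³/s.
ΣQ_DR = 2125 m³/s.
With Δt = 6 h = 21600 s, V = ΣQ_DR · Δt = 2125 × 21600 = 4.59 × 10^7 m³.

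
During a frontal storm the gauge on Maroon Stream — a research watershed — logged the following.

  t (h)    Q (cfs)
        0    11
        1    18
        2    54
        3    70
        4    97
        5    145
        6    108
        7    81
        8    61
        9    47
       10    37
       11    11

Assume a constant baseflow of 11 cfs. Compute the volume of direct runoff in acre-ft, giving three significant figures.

Direct-runoff ordinates (Q − Q_b): 0.0, 7.0, 43.0, 59.0, 86.0, 134.0, 97.0, 70.0, 50.0, 36.0, 26.0, 0.0 cfs.
ΣQ_DR = 608.0 cfs.
With Δt = 1 h = 3600 s, V = ΣQ_DR · Δt = 608.0 × 3600 = 2.19 × 10^6 ft³ = 50.2 acre-ft.

V ≈ 50.2 acre-ft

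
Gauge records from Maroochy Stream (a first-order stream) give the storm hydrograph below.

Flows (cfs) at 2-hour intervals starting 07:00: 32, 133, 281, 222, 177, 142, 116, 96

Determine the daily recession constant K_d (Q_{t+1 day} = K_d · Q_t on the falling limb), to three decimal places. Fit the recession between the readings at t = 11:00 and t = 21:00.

Between t = 11:00 and t = 21:00 the flow falls from 281 to 96 cfs over 5×2 h = 10 h.
Per-interval ratio K = (96/281)^(1/5) = 0.8067; K_d = K^(24/2) = 0.076.

K_d ≈ 0.076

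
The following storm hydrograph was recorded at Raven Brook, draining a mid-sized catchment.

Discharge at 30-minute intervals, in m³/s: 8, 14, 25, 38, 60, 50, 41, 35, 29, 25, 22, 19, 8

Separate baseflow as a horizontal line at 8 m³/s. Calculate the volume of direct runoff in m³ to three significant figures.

V ≈ 4.86 × 10^5 m³

Direct-runoff ordinates (Q − Q_b): 0.0, 6.0, 17.0, 30.0, 52.0, 42.0, 33.0, 27.0, 21.0, 17.0, 14.0, 11.0, 0.0 m³/s.
ΣQ_DR = 270.0 m³/s.
With Δt = 0.5 h = 1800 s, V = ΣQ_DR · Δt = 270.0 × 1800 = 4.86 × 10^5 m³.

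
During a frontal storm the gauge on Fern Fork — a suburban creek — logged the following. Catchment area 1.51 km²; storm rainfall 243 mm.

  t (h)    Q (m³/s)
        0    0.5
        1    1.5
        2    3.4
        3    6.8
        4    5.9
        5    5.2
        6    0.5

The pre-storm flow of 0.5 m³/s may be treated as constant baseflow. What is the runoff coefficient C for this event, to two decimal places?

C ≈ 0.20

ΣQ_DR = 20.30 m³/s; V = ΣQ_DR·Δt = 73080 m³.
Runoff depth d = V / A = 48.40 mm.
C = d / P = 48.40 / 243 = 0.20.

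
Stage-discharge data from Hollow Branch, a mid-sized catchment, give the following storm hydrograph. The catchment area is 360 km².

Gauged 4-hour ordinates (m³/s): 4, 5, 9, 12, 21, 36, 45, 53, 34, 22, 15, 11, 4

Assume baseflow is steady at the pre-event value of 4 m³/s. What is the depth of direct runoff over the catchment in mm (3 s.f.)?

d ≈ 8.76 mm

Direct runoff: 0.0, 1.0, 5.0, 8.0, 17.0, 32.0, 41.0, 49.0, 30.0, 18.0, 11.0, 7.0, 0.0 m³/s; ΣQ_DR = 219.0 m³/s.
V = ΣQ_DR · Δt = 219.0 × 14400 s = 3.154 × 10^6 m³.
Over A = 360 km², depth = V / A = 8.76 mm.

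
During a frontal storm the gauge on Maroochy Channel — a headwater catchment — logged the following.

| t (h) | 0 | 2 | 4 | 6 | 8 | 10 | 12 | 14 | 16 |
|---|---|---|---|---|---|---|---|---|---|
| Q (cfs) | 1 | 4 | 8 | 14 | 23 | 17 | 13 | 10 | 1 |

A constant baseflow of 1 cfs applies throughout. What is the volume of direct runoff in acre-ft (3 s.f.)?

Direct-runoff ordinates (Q − Q_b): 0.0, 3.0, 7.0, 13.0, 22.0, 16.0, 12.0, 9.0, 0.0 cfs.
ΣQ_DR = 82.00 cfs.
With Δt = 2 h = 7200 s, V = ΣQ_DR · Δt = 82.00 × 7200 = 5.90 × 10^5 ft³ = 13.6 acre-ft.

V ≈ 13.6 acre-ft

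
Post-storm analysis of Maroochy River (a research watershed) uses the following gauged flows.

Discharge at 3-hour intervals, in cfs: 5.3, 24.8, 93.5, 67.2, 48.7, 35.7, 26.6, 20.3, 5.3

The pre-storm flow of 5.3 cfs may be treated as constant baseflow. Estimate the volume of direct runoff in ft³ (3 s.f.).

V ≈ 3.02 × 10^6 ft³

Direct-runoff ordinates (Q − Q_b): 0.0, 19.5, 88.2, 61.9, 43.4, 30.4, 21.3, 15.0, 0.0 cfs.
ΣQ_DR = 279.7 cfs.
With Δt = 3 h = 10800 s, V = ΣQ_DR · Δt = 279.7 × 10800 = 3.02 × 10^6 ft³.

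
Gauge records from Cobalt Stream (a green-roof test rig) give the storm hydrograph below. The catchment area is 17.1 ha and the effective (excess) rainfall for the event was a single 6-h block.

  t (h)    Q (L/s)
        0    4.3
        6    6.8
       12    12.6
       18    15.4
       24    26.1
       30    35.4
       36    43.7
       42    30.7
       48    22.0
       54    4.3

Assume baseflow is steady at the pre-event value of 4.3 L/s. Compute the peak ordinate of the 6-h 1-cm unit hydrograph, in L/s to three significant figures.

Direct runoff: 0.0, 2.5, 8.3, 11.1, 21.8, 31.1, 39.4, 26.4, 17.7, 0.0 L/s; ΣQ_DR = 158.3 L/s, peak = 39.4 L/s.
Runoff depth d = ΣQ_DR·Δt / A = 158.3 × 21600 / (17.1 ha) = 20.00 mm.
The 1-cm UH is the DRH scaled by (10 mm)/d, so U_p = 39.4 × 10/20.00 = 19.7 L/s.

U_p ≈ 19.7 L/s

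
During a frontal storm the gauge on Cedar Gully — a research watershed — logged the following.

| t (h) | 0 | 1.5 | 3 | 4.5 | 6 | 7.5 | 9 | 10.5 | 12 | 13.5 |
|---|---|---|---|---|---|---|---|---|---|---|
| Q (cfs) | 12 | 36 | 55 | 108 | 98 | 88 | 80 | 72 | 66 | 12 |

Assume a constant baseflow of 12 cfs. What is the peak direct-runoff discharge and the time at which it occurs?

Q_p = 96.0 cfs at t = 4.5 h

Subtracting baseflow gives direct-runoff ordinates: 0.0, 24.0, 43.0, 96.0, 86.0, 76.0, 68.0, 60.0, 54.0, 0.0 cfs.
The maximum is 96.0 cfs, occurring at the reading for t = 4.5 h.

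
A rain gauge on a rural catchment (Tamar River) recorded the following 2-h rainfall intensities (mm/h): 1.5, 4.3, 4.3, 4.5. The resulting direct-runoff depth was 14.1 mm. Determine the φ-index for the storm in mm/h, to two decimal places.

φ ≈ 2.02 mm/h

Only the 3 blocks with intensity above φ contribute runoff: 4.3, 4.3, 4.5 mm/h.
Σ(I−φ)·Δt = d  ⇒  (4.3+4.3+4.5 − 3φ)·2 = 14.1
φ = (13.10 − 14.1/2) / 3 = 2.02 mm/h.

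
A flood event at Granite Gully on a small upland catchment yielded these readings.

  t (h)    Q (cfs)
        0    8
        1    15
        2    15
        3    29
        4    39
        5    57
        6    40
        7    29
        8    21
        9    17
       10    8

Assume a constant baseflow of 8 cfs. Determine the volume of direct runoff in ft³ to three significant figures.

V ≈ 6.84 × 10^5 ft³

Direct-runoff ordinates (Q − Q_b): 0.0, 7.0, 7.0, 21.0, 31.0, 49.0, 32.0, 21.0, 13.0, 9.0, 0.0 cfs.
ΣQ_DR = 190.0 cfs.
With Δt = 1 h = 3600 s, V = ΣQ_DR · Δt = 190.0 × 3600 = 6.84 × 10^5 ft³.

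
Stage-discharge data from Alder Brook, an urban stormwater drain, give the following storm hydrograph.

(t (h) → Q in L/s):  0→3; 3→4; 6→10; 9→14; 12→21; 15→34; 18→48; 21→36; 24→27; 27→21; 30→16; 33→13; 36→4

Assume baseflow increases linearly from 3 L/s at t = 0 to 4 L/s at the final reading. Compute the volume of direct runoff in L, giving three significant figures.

V ≈ 2.22 × 10^6 L

Direct-runoff ordinates (Q − Q_b): 0.00, 0.92, 6.83, 10.75, 17.67, 30.58, 44.50, 32.42, 23.33, 17.25, 12.17, 9.08, 0.00 L/s.
ΣQ_DR = 205.5 L/s.
With Δt = 3 h = 10800 s, V = ΣQ_DR · Δt = 205.5 × 10800 = 2.22 × 10^6 L.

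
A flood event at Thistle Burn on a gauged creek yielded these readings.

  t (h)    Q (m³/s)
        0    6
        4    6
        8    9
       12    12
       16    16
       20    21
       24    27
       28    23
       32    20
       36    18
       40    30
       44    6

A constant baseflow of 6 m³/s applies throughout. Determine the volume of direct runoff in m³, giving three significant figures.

V ≈ 1.76 × 10^6 m³

Direct-runoff ordinates (Q − Q_b): 0.0, 0.0, 3.0, 6.0, 10.0, 15.0, 21.0, 17.0, 14.0, 12.0, 24.0, 0.0 m³/s.
ΣQ_DR = 122.0 m³/s.
With Δt = 4 h = 14400 s, V = ΣQ_DR · Δt = 122.0 × 14400 = 1.76 × 10^6 m³.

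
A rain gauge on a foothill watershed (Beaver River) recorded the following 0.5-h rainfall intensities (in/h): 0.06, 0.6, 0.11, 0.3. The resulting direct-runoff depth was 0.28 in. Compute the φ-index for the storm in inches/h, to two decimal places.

φ ≈ 0.17 in/h

Only the 2 blocks with intensity above φ contribute runoff: 0.6, 0.3 in/h.
Σ(I−φ)·Δt = d  ⇒  (0.6+0.3 − 2φ)·0.5 = 0.28
φ = (0.9000 − 0.28/0.5) / 2 = 0.17 in/h.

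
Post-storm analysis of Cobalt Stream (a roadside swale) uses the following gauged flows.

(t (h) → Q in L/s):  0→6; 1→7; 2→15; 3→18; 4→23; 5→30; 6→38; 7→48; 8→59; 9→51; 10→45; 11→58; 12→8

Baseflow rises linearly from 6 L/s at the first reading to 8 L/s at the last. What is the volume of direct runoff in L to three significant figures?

Direct-runoff ordinates (Q − Q_b): 0.00, 0.83, 8.67, 11.50, 16.33, 23.17, 31.00, 40.83, 51.67, 43.50, 37.33, 50.17, 0.00 L/s.
ΣQ_DR = 315.0 L/s.
With Δt = 1 h = 3600 s, V = ΣQ_DR · Δt = 315.0 × 3600 = 1.13 × 10^6 L.

V ≈ 1.13 × 10^6 L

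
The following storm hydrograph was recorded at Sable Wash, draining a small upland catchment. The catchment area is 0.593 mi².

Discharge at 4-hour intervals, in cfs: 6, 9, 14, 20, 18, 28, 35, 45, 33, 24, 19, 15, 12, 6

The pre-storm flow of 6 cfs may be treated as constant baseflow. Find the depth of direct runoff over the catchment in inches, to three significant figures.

d ≈ 2.09 in

Direct runoff: 0.0, 3.0, 8.0, 14.0, 12.0, 22.0, 29.0, 39.0, 27.0, 18.0, 13.0, 9.0, 6.0, 0.0 cfs; ΣQ_DR = 200.0 cfs.
V = ΣQ_DR · Δt = 200.0 × 14400 s = 2.880 × 10^6 ft³.
Over A = 0.593 mi², depth = V / A = 2.09 in.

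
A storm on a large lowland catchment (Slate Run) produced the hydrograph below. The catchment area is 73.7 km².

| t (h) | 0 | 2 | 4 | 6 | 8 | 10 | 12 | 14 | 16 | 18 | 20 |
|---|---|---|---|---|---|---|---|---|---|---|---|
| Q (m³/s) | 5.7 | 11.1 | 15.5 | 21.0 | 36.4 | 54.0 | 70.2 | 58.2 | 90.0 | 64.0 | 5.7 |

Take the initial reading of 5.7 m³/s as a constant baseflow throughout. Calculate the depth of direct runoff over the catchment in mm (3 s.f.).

Direct runoff: 0.0, 5.4, 9.8, 15.3, 30.7, 48.3, 64.5, 52.5, 84.3, 58.3, 0.0 m³/s; ΣQ_DR = 369.1 m³/s.
V = ΣQ_DR · Δt = 369.1 × 7200 s = 2.658 × 10^6 m³.
Over A = 73.7 km², depth = V / A = 36.1 mm.

d ≈ 36.1 mm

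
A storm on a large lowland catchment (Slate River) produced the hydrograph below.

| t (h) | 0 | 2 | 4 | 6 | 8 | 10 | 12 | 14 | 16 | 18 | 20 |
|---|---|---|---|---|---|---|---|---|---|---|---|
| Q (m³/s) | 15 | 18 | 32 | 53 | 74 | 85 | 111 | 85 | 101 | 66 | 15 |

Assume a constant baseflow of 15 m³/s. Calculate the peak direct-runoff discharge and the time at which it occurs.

Subtracting baseflow gives direct-runoff ordinates: 0.0, 3.0, 17.0, 38.0, 59.0, 70.0, 96.0, 70.0, 86.0, 51.0, 0.0 m³/s.
The maximum is 96.0 m³/s, occurring at the reading for t = 12 h.

Q_p = 96.0 m³/s at t = 12 h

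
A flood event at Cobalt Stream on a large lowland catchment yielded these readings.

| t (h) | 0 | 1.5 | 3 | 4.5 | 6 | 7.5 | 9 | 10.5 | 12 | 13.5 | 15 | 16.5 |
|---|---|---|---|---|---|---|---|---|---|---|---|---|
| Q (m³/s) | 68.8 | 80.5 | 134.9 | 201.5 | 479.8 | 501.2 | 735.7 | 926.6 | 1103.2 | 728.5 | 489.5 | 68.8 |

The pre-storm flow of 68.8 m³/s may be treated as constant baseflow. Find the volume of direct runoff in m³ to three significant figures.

V ≈ 2.53 × 10^7 m³

Direct-runoff ordinates (Q − Q_b): 0.0, 11.7, 66.1, 132.7, 411.0, 432.4, 666.9, 857.8, 1034.4, 659.7, 420.7, 0.0 m³/s.
ΣQ_DR = 4693 m³/s.
With Δt = 1.5 h = 5400 s, V = ΣQ_DR · Δt = 4693 × 5400 = 2.53 × 10^7 m³.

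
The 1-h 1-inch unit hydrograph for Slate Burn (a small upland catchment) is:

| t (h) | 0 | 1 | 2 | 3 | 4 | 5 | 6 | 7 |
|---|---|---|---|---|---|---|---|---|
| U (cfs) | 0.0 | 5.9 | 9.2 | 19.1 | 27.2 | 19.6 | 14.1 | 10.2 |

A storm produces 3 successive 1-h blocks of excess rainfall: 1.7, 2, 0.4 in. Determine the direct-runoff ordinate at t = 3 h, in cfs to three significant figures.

By discrete convolution, Q_j = Σ (P_i / 1 in) · U_{j−i}.
At t = 3 h (j=3): Q = (1.7/1)·19.1 + (2/1)·9.2 + (0.4/1)·5.9 = 53.2 cfs.

Q ≈ 53.2 cfs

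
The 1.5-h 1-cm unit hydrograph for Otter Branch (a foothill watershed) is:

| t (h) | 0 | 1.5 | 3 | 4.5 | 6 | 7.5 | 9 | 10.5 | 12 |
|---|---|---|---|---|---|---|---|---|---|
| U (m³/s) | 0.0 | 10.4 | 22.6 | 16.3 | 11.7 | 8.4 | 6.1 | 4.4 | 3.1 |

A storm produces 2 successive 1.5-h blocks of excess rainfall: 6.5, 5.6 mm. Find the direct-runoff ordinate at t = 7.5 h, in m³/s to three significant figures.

By discrete convolution, Q_j = Σ (P_i / 10 mm) · U_{j−i}.
At t = 7.5 h (j=5): Q = (6.5/10)·8.4 + (5.6/10)·11.7 = 12.0 m³/s.

Q ≈ 12.0 m³/s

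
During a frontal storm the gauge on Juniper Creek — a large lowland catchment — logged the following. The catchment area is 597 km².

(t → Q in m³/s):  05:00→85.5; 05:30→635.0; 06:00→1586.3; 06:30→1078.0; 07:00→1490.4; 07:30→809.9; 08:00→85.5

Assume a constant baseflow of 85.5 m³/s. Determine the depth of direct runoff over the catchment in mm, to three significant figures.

d ≈ 15.6 mm

Direct runoff: 0.0, 549.5, 1500.8, 992.5, 1404.9, 724.4, 0.0 m³/s; ΣQ_DR = 5172 m³/s.
V = ΣQ_DR · Δt = 5172 × 1800 s = 9.310 × 10^6 m³.
Over A = 597 km², depth = V / A = 15.6 mm.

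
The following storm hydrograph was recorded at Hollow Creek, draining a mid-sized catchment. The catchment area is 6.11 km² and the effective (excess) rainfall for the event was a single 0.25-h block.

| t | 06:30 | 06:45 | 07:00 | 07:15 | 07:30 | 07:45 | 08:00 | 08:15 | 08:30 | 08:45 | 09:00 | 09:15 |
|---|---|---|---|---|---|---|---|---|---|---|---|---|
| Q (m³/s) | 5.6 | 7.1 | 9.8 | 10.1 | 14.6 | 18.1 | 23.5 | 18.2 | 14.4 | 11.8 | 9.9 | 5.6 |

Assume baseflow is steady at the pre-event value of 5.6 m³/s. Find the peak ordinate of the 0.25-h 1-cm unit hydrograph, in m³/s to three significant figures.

U_p ≈ 14.9 m³/s

Direct runoff: 0.0, 1.5, 4.2, 4.5, 9.0, 12.5, 17.9, 12.6, 8.8, 6.2, 4.3, 0.0 m³/s; ΣQ_DR = 81.50 m³/s, peak = 17.9 m³/s.
Runoff depth d = ΣQ_DR·Δt / A = 81.50 × 900 / (6.11 km²) = 12.00 mm.
The 1-cm UH is the DRH scaled by (10 mm)/d, so U_p = 17.9 × 10/12.00 = 14.9 m³/s.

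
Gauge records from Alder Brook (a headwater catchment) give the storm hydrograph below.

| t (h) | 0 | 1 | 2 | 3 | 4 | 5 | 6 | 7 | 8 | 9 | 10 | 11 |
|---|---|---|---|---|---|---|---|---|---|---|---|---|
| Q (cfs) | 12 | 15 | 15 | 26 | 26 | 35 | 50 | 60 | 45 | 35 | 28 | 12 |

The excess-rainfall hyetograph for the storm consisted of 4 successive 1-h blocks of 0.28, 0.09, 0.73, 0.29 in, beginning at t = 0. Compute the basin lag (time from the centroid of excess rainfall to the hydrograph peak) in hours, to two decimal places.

t_L ≈ 4.76 h

Centroid of excess rainfall: t_c = Σ P_i·t̄_i / ΣP_i = 2.2410 h (block centres at 0.5, 1.5, 2.5, 3.5 h).
Hydrograph peak occurs at t = 7 h, so basin lag t_L = 7 − 2.2410 = 4.76 h.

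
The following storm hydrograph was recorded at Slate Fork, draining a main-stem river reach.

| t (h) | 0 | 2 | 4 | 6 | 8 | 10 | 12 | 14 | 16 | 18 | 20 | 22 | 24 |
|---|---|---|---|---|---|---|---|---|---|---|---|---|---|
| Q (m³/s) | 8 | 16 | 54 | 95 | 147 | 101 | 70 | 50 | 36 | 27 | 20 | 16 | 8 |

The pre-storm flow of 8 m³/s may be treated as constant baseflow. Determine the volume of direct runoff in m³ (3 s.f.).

Direct-runoff ordinates (Q − Q_b): 0.0, 8.0, 46.0, 87.0, 139.0, 93.0, 62.0, 42.0, 28.0, 19.0, 12.0, 8.0, 0.0 m³/s.
ΣQ_DR = 544.0 m³/s.
With Δt = 2 h = 7200 s, V = ΣQ_DR · Δt = 544.0 × 7200 = 3.92 × 10^6 m³.

V ≈ 3.92 × 10^6 m³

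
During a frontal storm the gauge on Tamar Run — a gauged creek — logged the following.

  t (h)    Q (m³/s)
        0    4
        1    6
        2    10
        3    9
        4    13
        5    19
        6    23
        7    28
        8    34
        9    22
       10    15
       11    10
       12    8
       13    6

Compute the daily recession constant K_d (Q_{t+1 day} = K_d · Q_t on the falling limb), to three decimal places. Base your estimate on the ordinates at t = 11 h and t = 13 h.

K_d ≈ 0.002

Between t = 11 h and t = 13 h the flow falls from 10 to 6 m³/s over 2×1 h = 2 h.
Per-interval ratio K = (6/10)^(1/2) = 0.7746; K_d = K^(24/1) = 0.002.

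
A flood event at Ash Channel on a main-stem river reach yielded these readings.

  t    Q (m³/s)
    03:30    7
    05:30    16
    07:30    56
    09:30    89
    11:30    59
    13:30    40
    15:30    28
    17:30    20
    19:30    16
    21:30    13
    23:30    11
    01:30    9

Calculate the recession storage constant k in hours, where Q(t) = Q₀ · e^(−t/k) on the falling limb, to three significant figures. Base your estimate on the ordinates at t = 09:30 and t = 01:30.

On the falling limb, Q drops from 89 to 9 m³/s between t = 09:30 and t = 01:30 (Δt = 16 h).
k = −Δt / ln(Q₂/Q₁) = −16 / ln(9/89) = 6.98 h.

k ≈ 6.98 h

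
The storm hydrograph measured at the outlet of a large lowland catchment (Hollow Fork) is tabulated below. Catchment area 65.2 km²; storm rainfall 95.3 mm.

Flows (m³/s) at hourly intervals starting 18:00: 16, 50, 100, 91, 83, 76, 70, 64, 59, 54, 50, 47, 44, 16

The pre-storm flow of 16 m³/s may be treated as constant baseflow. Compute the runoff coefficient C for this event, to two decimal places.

ΣQ_DR = 596.0 m³/s; V = ΣQ_DR·Δt = 2.146 × 10^6 m³.
Runoff depth d = V / A = 32.91 mm.
C = d / P = 32.91 / 95.3 = 0.35.

C ≈ 0.35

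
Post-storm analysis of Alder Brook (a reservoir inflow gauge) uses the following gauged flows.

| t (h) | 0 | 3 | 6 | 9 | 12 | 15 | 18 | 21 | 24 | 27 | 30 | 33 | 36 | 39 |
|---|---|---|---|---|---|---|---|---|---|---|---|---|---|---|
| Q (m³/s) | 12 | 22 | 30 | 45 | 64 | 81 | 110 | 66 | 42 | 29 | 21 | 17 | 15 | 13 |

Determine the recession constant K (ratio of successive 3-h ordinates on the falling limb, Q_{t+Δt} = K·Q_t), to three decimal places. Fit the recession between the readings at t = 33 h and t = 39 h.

Using the recession-limb readings at t = 33 h and t = 39 h: Q falls from 17 to 13 m³/s over 2 intervals.
K = (Q₂/Q₁)^(1/2) = (13/17)^(1/2) = 0.874.

K ≈ 0.874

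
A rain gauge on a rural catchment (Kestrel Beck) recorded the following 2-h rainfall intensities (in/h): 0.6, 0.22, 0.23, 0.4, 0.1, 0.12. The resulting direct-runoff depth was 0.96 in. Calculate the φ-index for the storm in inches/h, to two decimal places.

Only the 2 blocks with intensity above φ contribute runoff: 0.6, 0.4 in/h.
Σ(I−φ)·Δt = d  ⇒  (0.6+0.4 − 2φ)·2 = 0.96
φ = (1.000 − 0.96/2) / 2 = 0.26 in/h.

φ ≈ 0.26 in/h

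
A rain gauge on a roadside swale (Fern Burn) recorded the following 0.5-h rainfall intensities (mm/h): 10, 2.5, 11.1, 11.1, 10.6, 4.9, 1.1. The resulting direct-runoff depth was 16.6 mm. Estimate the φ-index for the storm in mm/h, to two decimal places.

Only the 5 blocks with intensity above φ contribute runoff: 10, 11.1, 11.1, 10.6, 4.9 mm/h.
Σ(I−φ)·Δt = d  ⇒  (10+11.1+11.1+10.6+4.9 − 5φ)·0.5 = 16.6
φ = (47.70 − 16.6/0.5) / 5 = 2.90 mm/h.

φ ≈ 2.90 mm/h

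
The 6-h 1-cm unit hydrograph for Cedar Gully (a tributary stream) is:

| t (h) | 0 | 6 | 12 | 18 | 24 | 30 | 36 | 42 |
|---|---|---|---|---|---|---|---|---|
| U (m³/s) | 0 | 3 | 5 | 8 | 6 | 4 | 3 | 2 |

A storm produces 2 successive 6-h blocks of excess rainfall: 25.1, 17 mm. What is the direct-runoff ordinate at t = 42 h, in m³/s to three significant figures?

Q ≈ 10.1 m³/s

By discrete convolution, Q_j = Σ (P_i / 10 mm) · U_{j−i}.
At t = 42 h (j=7): Q = (25.1/10)·2 + (17/10)·3 = 10.1 m³/s.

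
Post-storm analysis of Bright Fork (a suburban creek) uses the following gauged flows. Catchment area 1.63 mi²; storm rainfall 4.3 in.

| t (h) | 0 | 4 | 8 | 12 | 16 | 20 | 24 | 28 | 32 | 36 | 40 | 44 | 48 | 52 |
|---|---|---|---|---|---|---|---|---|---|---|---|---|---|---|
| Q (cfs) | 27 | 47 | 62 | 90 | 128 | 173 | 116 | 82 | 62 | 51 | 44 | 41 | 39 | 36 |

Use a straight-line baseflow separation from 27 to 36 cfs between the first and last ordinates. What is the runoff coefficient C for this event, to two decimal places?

ΣQ_DR = 557.0 cfs; V = ΣQ_DR·Δt = 8.021 × 10^6 ft³.
Runoff depth d = V / A = 2.118 in.
C = d / P = 2.118 / 4.3 = 0.49.

C ≈ 0.49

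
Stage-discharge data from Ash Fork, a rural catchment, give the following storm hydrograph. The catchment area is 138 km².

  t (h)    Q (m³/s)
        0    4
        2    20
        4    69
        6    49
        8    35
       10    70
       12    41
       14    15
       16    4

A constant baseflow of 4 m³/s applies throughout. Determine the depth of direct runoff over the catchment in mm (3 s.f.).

Direct runoff: 0.0, 16.0, 65.0, 45.0, 31.0, 66.0, 37.0, 11.0, 0.0 m³/s; ΣQ_DR = 271.0 m³/s.
V = ΣQ_DR · Δt = 271.0 × 7200 s = 1.951 × 10^6 m³.
Over A = 138 km², depth = V / A = 14.1 mm.

d ≈ 14.1 mm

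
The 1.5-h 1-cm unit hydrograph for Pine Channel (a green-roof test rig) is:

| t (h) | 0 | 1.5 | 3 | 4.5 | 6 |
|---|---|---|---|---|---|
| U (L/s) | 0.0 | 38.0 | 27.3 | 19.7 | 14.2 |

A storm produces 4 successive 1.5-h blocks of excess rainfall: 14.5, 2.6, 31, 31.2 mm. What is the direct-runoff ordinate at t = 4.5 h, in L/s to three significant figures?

Q ≈ 153 L/s

By discrete convolution, Q_j = Σ (P_i / 10 mm) · U_{j−i}.
At t = 4.5 h (j=3): Q = (14.5/10)·19.7 + (2.6/10)·27.3 + (31/10)·38.0 + (31.2/10)·0.0 = 153 L/s.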